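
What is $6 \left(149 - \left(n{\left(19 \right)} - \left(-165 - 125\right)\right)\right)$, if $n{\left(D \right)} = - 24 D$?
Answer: $1890$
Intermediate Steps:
$6 \left(149 - \left(n{\left(19 \right)} - \left(-165 - 125\right)\right)\right) = 6 \left(149 - \left(\left(-24\right) 19 - \left(-165 - 125\right)\right)\right) = 6 \left(149 - \left(-456 - -290\right)\right) = 6 \left(149 - \left(-456 + 290\right)\right) = 6 \left(149 - -166\right) = 6 \left(149 + 166\right) = 6 \cdot 315 = 1890$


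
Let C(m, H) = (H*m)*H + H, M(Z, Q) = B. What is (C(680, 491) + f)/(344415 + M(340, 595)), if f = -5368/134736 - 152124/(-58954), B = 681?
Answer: 11626583336418593/24474781869552 ≈ 475.04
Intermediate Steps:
M(Z, Q) = 681
f = 180179591/70921662 (f = -5368*1/134736 - 152124*(-1/58954) = -671/16842 + 10866/4211 = 180179591/70921662 ≈ 2.5405)
C(m, H) = H + m*H**2 (C(m, H) = m*H**2 + H = H + m*H**2)
(C(680, 491) + f)/(344415 + M(340, 595)) = (491*(1 + 491*680) + 180179591/70921662)/(344415 + 681) = (491*(1 + 333880) + 180179591/70921662)/345096 = (491*333881 + 180179591/70921662)*(1/345096) = (163935571 + 180179591/70921662)*(1/345096) = (11626583336418593/70921662)*(1/345096) = 11626583336418593/24474781869552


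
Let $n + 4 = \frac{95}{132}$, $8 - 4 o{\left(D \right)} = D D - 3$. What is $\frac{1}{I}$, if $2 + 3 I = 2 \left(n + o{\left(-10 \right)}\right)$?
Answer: $- \frac{99}{1751} \approx -0.056539$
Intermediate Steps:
$o{\left(D \right)} = \frac{11}{4} - \frac{D^{2}}{4}$ ($o{\left(D \right)} = 2 - \frac{D D - 3}{4} = 2 - \frac{D^{2} - 3}{4} = 2 - \frac{-3 + D^{2}}{4} = 2 - \left(- \frac{3}{4} + \frac{D^{2}}{4}\right) = \frac{11}{4} - \frac{D^{2}}{4}$)
$n = - \frac{433}{132}$ ($n = -4 + \frac{95}{132} = - \frac{433}{132} \approx -3.2803$)
$I = - \frac{1751}{99}$ ($I = - \frac{2}{3} + \frac{2 \left(- \frac{433}{132} + \left(\frac{11}{4} - \frac{\left(-10\right)^{2}}{4}\right)\right)}{3} = - \frac{2}{3} + \frac{2 \left(- \frac{433}{132} + \left(\frac{11}{4} - 25\right)\right)}{3} = - \frac{2}{3} + \frac{2 \left(- \frac{433}{132} - \frac{89}{4}\right)}{3} = - \frac{2}{3} + \frac{2 \left(- \frac{1685}{66}\right)}{3} = - \frac{2}{3} + \frac{1}{3} \left(- \frac{1685}{33}\right) = - \frac{2}{3} - \frac{1685}{99} = - \frac{1751}{99} \approx -17.687$)
$\frac{1}{I} = \frac{1}{- \frac{1751}{99}} = - \frac{99}{1751}$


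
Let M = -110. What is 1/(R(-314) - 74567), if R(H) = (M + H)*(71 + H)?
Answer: 1/28465 ≈ 3.5131e-5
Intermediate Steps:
R(H) = (-110 + H)*(71 + H)
1/(R(-314) - 74567) = 1/((-7810 + (-314)**2 - 39*(-314)) - 74567) = 1/((-7810 + 98596 + 12246) - 74567) = 1/(103032 - 74567) = 1/28465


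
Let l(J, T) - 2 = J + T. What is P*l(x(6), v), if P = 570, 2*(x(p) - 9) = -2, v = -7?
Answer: 1710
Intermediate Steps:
x(p) = 8 (x(p) = 9 + (½)*(-2) = 9 - 1 = 8)
l(J, T) = 2 + J + T (l(J, T) = 2 + (J + T) = 2 + J + T)
P*l(x(6), v) = 570*(2 + 8 - 7) = 570*3 = 1710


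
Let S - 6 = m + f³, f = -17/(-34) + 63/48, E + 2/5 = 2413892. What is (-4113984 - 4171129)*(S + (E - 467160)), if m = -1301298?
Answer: -109518629951524689/20480 ≈ -5.3476e+12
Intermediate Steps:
E = 12069458/5 (E = -⅖ + 2413892 = 12069458/5 ≈ 2.4139e+6)
f = 29/16 (f = -17*(-1/34) + 63*(1/48) = ½ + 21/16 = 29/16 ≈ 1.8125)
S = -5330067643/4096 (S = 6 + (-1301298 + (29/16)³) = 6 + (-1301298 + 24389/4096) = 6 - 5330092219/4096 = -5330067643/4096 ≈ -1.3013e+6)
(-4113984 - 4171129)*(S + (E - 467160)) = (-4113984 - 4171129)*(-5330067643/4096 + (12069458/5 - 467160)) = -8285113*(-5330067643/4096 + 9733658/5) = -8285113*13218724953/20480 = -109518629951524689/20480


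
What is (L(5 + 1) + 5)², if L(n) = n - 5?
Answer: 36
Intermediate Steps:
L(n) = -5 + n
(L(5 + 1) + 5)² = ((-5 + (5 + 1)) + 5)² = ((-5 + 6) + 5)² = (1 + 5)² = 6² = 36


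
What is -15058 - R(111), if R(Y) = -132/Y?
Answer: -557102/37 ≈ -15057.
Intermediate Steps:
-15058 - R(111) = -15058 - (-132)/111 = -15058 - 1*(-44/37) = -15058 + 44/37 = -557102/37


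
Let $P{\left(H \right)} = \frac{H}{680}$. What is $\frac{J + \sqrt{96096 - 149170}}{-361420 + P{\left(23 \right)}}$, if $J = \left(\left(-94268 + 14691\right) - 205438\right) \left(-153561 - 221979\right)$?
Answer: $- \frac{24261160836000}{81921859} - \frac{680 i \sqrt{53074}}{245765577} \approx -2.9615 \cdot 10^{5} - 0.00063742 i$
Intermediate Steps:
$P{\left(H \right)} = \frac{H}{680}$ ($P{\left(H \right)} = H \frac{1}{680} = \frac{H}{680}$)
$J = 107034533100$ ($J = \left(-79577 - 205438\right) \left(-375540\right) = \left(-285015\right) \left(-375540\right) = 107034533100$)
$\frac{J + \sqrt{96096 - 149170}}{-361420 + P{\left(23 \right)}} = \frac{107034533100 + \sqrt{96096 - 149170}}{-361420 + \frac{1}{680} \cdot 23} = \frac{107034533100 + \sqrt{-53074}}{-361420 + \frac{23}{680}} = \frac{107034533100 + i \sqrt{53074}}{- \frac{245765577}{680}} = \left(107034533100 + i \sqrt{53074}\right) \left(- \frac{680}{245765577}\right) = - \frac{24261160836000}{81921859} - \frac{680 i \sqrt{53074}}{245765577}$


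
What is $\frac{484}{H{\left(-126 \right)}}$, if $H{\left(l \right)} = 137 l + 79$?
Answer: $- \frac{484}{17183} \approx -0.028167$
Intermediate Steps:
$H{\left(l \right)} = 79 + 137 l$
$\frac{484}{H{\left(-126 \right)}} = \frac{484}{79 + 137 \left(-126\right)} = \frac{484}{79 - 17262} = \frac{484}{-17183} = 484 \left(- \frac{1}{17183}\right) = - \frac{484}{17183}$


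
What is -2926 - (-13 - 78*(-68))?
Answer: -8217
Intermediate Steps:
-2926 - (-13 - 78*(-68)) = -2926 - (-13 + 5304) = -2926 - 1*5291 = -2926 - 5291 = -8217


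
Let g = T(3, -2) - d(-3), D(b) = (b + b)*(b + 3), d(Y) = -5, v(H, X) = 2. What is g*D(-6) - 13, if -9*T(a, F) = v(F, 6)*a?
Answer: 143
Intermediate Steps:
D(b) = 2*b*(3 + b) (D(b) = (2*b)*(3 + b) = 2*b*(3 + b))
T(a, F) = -2*a/9
g = 13/3 (g = -2/9*3 - 1*(-5) = -⅔ + 5 = 13/3 ≈ 4.3333)
g*D(-6) - 13 = 13*(2*(-6)*(3 - 6))/3 - 13 = 13*(2*(-6)*(-3))/3 - 13 = (13/3)*36 - 13 = 156 - 13 = 143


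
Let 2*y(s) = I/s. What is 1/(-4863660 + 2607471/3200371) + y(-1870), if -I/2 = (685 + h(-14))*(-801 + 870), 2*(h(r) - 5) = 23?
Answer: 1506850683472940383/58215021650854860 ≈ 25.884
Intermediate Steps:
h(r) = 33/2 (h(r) = 5 + (½)*23 = 5 + 23/2 = 33/2)
I = -96807 (I = -2*(685 + 33/2)*(-801 + 870) = -1403*69 = -2*96807/2 = -96807)
y(s) = -96807/(2*s) (y(s) = (-96807/s)/2 = -96807/(2*s))
1/(-4863660 + 2607471/3200371) + y(-1870) = 1/(-4863660 + 2607471/3200371) - 96807/2/(-1870) = 1/(-4863660 + 2607471*(1/3200371)) - 96807/2*(-1/1870) = 1/(-4863660 + 2607471/3200371) + 96807/3740 = 1/(-15565513810389/3200371) + 96807/3740 = -3200371/15565513810389 + 96807/3740 = 1506850683472940383/58215021650854860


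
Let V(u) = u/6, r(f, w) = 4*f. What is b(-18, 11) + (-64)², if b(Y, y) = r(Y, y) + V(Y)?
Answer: 4021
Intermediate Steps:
V(u) = u/6 (V(u) = u*(⅙) = u/6)
b(Y, y) = 25*Y/6 (b(Y, y) = 4*Y + Y/6 = 25*Y/6)
b(-18, 11) + (-64)² = (25/6)*(-18) + (-64)² = -75 + 4096 = 4021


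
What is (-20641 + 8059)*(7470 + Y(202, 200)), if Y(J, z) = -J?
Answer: -91445976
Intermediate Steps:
(-20641 + 8059)*(7470 + Y(202, 200)) = (-20641 + 8059)*(7470 - 1*202) = -12582*(7470 - 202) = -12582*7268 = -91445976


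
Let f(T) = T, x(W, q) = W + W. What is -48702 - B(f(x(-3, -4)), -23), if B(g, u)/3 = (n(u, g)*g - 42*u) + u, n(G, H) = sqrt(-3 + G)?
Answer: -51531 + 18*I*sqrt(26) ≈ -51531.0 + 91.782*I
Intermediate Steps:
x(W, q) = 2*W
B(g, u) = -123*u + 3*g*sqrt(-3 + u) (B(g, u) = 3*((sqrt(-3 + u)*g - 42*u) + u) = 3*((g*sqrt(-3 + u) - 42*u) + u) = 3*((-42*u + g*sqrt(-3 + u)) + u) = 3*(-41*u + g*sqrt(-3 + u)) = -123*u + 3*g*sqrt(-3 + u))
-48702 - B(f(x(-3, -4)), -23) = -48702 - (-123*(-23) + 3*(2*(-3))*sqrt(-3 - 23)) = -48702 - (2829 + 3*(-6)*sqrt(-26)) = -48702 - (2829 + 3*(-6)*(I*sqrt(26))) = -48702 - (2829 - 18*I*sqrt(26)) = -48702 + (-2829 + 18*I*sqrt(26)) = -51531 + 18*I*sqrt(26)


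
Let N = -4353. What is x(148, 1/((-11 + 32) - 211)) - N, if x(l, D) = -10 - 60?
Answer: 4283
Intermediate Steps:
x(l, D) = -70
x(148, 1/((-11 + 32) - 211)) - N = -70 - 1*(-4353) = -70 + 4353 = 4283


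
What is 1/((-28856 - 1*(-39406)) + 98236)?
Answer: 1/108786 ≈ 9.1924e-6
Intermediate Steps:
1/((-28856 - 1*(-39406)) + 98236) = 1/((-28856 + 39406) + 98236) = 1/(10550 + 98236) = 1/108786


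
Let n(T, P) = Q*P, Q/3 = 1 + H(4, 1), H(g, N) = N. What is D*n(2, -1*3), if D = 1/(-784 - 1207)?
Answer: 18/1991 ≈ 0.0090407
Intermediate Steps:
D = -1/1991 (D = 1/(-1991) = -1/1991 ≈ -0.00050226)
Q = 6 (Q = 3*(1 + 1) = 3*2 = 6)
n(T, P) = 6*P
D*n(2, -1*3) = -6*(-1*3)/1991 = -6*(-3)/1991 = -1/1991*(-18) = 18/1991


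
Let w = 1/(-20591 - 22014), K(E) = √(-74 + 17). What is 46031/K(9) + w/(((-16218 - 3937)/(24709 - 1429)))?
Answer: 4656/171740755 - 46031*I*√57/57 ≈ 2.7111e-5 - 6097.0*I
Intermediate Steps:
K(E) = I*√57 (K(E) = √(-57) = I*√57)
w = -1/42605 (w = 1/(-42605) = -1/42605 ≈ -2.3471e-5)
46031/K(9) + w/(((-16218 - 3937)/(24709 - 1429))) = 46031/((I*√57)) - (24709 - 1429)/(-16218 - 3937)/42605 = 46031*(-I*√57/57) - 1/(42605*((-20155/23280))) = -46031*I*√57/57 - 1/(42605*((-20155*1/23280))) = -46031*I*√57/57 - 1/(42605*(-4031/4656)) = -46031*I*√57/57 - 1/42605*(-4656/4031) = -46031*I*√57/57 + 4656/171740755 = 4656/171740755 - 46031*I*√57/57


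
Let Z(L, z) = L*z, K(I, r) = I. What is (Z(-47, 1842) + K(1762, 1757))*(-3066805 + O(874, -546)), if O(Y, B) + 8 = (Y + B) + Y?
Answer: 260000600132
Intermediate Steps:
O(Y, B) = -8 + B + 2*Y (O(Y, B) = -8 + ((Y + B) + Y) = -8 + ((B + Y) + Y) = -8 + (B + 2*Y) = -8 + B + 2*Y)
(Z(-47, 1842) + K(1762, 1757))*(-3066805 + O(874, -546)) = (-47*1842 + 1762)*(-3066805 + (-8 - 546 + 2*874)) = (-86574 + 1762)*(-3066805 + (-8 - 546 + 1748)) = -84812*(-3066805 + 1194) = -84812*(-3065611) = 260000600132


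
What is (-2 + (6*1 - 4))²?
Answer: 0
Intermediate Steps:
(-2 + (6*1 - 4))² = (-2 + (6 - 4))² = (-2 + 2)² = 0² = 0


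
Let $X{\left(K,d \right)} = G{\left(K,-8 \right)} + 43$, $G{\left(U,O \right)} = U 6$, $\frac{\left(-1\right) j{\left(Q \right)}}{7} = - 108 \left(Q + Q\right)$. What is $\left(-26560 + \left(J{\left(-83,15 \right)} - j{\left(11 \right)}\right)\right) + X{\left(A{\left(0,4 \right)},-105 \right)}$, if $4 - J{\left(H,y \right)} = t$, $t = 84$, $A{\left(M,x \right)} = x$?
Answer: $-43205$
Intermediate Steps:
$J{\left(H,y \right)} = -80$ ($J{\left(H,y \right)} = 4 - 84 = -80$)
$j{\left(Q \right)} = 1512 Q$ ($j{\left(Q \right)} = - 7 \left(- 108 \left(Q + Q\right)\right) = - 7 \left(- 108 \cdot 2 Q\right) = - 7 \left(- 216 Q\right) = 1512 Q$)
$G{\left(U,O \right)} = 6 U$
$X{\left(K,d \right)} = 43 + 6 K$ ($X{\left(K,d \right)} = 6 K + 43 = 43 + 6 K$)
$\left(-26560 + \left(J{\left(-83,15 \right)} - j{\left(11 \right)}\right)\right) + X{\left(A{\left(0,4 \right)},-105 \right)} = \left(-26560 - \left(80 + 1512 \cdot 11\right)\right) + \left(43 + 6 \cdot 4\right) = \left(-26560 - 16712\right) + \left(43 + 24\right) = \left(-26560 - 16712\right) + 67 = -43272 + 67 = -43205$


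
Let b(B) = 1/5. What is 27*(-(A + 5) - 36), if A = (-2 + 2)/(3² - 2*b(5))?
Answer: -1107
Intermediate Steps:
b(B) = ⅕
A = 0 (A = (-2 + 2)/(3² - 2*⅕) = 0/(9 - ⅖) = 0/(43/5) = 0*(5/43) = 0)
27*(-(A + 5) - 36) = 27*(-(0 + 5) - 36) = 27*(-1*5 - 36) = 27*(-5 - 36) = 27*(-41) = -1107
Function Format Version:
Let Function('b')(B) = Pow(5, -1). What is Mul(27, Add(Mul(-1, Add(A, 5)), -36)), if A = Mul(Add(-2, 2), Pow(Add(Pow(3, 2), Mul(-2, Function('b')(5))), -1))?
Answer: -1107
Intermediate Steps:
Function('b')(B) = Rational(1, 5)
A = 0 (A = Mul(Add(-2, 2), Pow(Add(Pow(3, 2), Mul(-2, Rational(1, 5))), -1)) = Mul(0, Pow(Add(9, Rational(-2, 5)), -1)) = Mul(0, Pow(Rational(43, 5), -1)) = Mul(0, Rational(5, 43)) = 0)
Mul(27, Add(Mul(-1, Add(A, 5)), -36)) = Mul(27, Add(Mul(-1, Add(0, 5)), -36)) = Mul(27, Add(Mul(-1, 5), -36)) = Mul(27, Add(-5, -36)) = Mul(27, -41) = -1107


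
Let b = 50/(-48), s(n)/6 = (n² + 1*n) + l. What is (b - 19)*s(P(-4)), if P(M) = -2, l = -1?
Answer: -481/4 ≈ -120.25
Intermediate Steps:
s(n) = -6 + 6*n + 6*n² (s(n) = 6*((n² + 1*n) - 1) = 6*((n² + n) - 1) = 6*((n + n²) - 1) = 6*(-1 + n + n²) = -6 + 6*n + 6*n²)
b = -25/24 (b = 50*(-1/48) = -25/24 ≈ -1.0417)
(b - 19)*s(P(-4)) = (-25/24 - 19)*(-6 + 6*(-2) + 6*(-2)²) = -481*(-6 - 12 + 6*4)/24 = -481*(-6 - 12 + 24)/24 = -481/24*6 = -481/4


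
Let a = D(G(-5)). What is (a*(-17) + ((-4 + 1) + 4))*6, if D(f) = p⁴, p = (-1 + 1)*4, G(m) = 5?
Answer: 6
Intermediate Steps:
p = 0 (p = 0*4 = 0)
D(f) = 0 (D(f) = 0⁴ = 0)
a = 0
(a*(-17) + ((-4 + 1) + 4))*6 = (0*(-17) + ((-4 + 1) + 4))*6 = (0 + (-3 + 4))*6 = (0 + 1)*6 = 1*6 = 6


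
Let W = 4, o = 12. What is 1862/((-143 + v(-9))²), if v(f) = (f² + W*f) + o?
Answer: 931/3698 ≈ 0.25176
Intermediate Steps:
v(f) = 12 + f² + 4*f (v(f) = (f² + 4*f) + 12 = 12 + f² + 4*f)
1862/((-143 + v(-9))²) = 1862/((-143 + (12 + (-9)² + 4*(-9)))²) = 1862/((-143 + (12 + 81 - 36))²) = 1862/((-143 + 57)²) = 1862/((-86)²) = 1862/7396 = 1862*(1/7396) = 931/3698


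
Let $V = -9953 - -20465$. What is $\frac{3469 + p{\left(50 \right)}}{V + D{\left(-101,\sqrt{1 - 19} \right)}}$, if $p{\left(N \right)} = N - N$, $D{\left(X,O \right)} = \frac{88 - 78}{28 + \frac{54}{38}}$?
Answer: $\frac{1939171}{5876398} \approx 0.32999$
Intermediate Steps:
$V = 10512$ ($V = -9953 + 20465 = 10512$)
$D{\left(X,O \right)} = \frac{190}{559}$ ($D{\left(X,O \right)} = \frac{10}{28 + 54 \cdot \frac{1}{38}} = \frac{10}{28 + \frac{27}{19}} = \frac{10}{\frac{559}{19}} = 10 \cdot \frac{19}{559} = \frac{190}{559}$)
$p{\left(N \right)} = 0$
$\frac{3469 + p{\left(50 \right)}}{V + D{\left(-101,\sqrt{1 - 19} \right)}} = \frac{3469 + 0}{10512 + \frac{190}{559}} = \frac{3469}{\frac{5876398}{559}} = 3469 \cdot \frac{559}{5876398} = \frac{1939171}{5876398}$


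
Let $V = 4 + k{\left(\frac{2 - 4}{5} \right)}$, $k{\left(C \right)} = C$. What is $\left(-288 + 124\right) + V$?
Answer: $- \frac{802}{5} \approx -160.4$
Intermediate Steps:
$V = \frac{18}{5}$ ($V = 4 + \frac{2 - 4}{5} = 4 + \frac{1}{5} \left(-2\right) = 4 - \frac{2}{5} = \frac{18}{5} \approx 3.6$)
$\left(-288 + 124\right) + V = \left(-288 + 124\right) + \frac{18}{5} = -164 + \frac{18}{5} = - \frac{802}{5}$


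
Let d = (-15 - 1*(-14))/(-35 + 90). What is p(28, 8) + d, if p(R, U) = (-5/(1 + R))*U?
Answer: -2229/1595 ≈ -1.3975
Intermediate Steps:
d = -1/55 (d = (-15 + 14)/55 = (1/55)*(-1) = -1/55 ≈ -0.018182)
p(R, U) = -5*U/(1 + R)
p(28, 8) + d = -5*8/(1 + 28) - 1/55 = -5*8/29 - 1/55 = -5*8*1/29 - 1/55 = -40/29 - 1/55 = -2229/1595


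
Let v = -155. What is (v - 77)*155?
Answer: -35960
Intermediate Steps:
(v - 77)*155 = (-155 - 77)*155 = -232*155 = -35960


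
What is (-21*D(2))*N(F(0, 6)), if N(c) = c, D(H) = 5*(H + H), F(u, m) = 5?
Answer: -2100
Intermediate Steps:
D(H) = 10*H (D(H) = 5*(2*H) = 10*H)
(-21*D(2))*N(F(0, 6)) = -210*2*5 = -21*20*5 = -420*5 = -2100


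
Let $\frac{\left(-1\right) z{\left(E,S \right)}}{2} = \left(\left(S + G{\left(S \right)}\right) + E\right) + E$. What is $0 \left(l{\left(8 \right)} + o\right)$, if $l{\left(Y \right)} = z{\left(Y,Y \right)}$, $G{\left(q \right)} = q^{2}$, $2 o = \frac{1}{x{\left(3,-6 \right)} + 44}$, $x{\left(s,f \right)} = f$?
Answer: $0$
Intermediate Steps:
$o = \frac{1}{76}$ ($o = \frac{1}{2 \left(-6 + 44\right)} = \frac{1}{2 \cdot 38} = \frac{1}{2} \cdot \frac{1}{38} = \frac{1}{76} \approx 0.013158$)
$z{\left(E,S \right)} = - 4 E - 2 S - 2 S^{2}$ ($z{\left(E,S \right)} = - 2 \left(\left(\left(S + S^{2}\right) + E\right) + E\right) = - 2 \left(\left(E + S + S^{2}\right) + E\right) = - 2 \left(S + S^{2} + 2 E\right) = - 4 E - 2 S - 2 S^{2}$)
$l{\left(Y \right)} = - 6 Y - 2 Y^{2}$ ($l{\left(Y \right)} = - 4 Y - 2 Y - 2 Y^{2} = - 6 Y - 2 Y^{2}$)
$0 \left(l{\left(8 \right)} + o\right) = 0 \left(2 \cdot 8 \left(-3 - 8\right) + \frac{1}{76}\right) = 0 \left(2 \cdot 8 \left(-11\right) + \frac{1}{76}\right) = 0 \left(-176 + \frac{1}{76}\right) = 0 \left(- \frac{13375}{76}\right) = 0$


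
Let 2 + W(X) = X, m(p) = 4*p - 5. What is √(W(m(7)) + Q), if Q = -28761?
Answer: 2*I*√7185 ≈ 169.53*I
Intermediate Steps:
m(p) = -5 + 4*p
W(X) = -2 + X
√(W(m(7)) + Q) = √((-2 + (-5 + 4*7)) - 28761) = √((-2 + (-5 + 28)) - 28761) = √((-2 + 23) - 28761) = √(21 - 28761) = √(-28740) = 2*I*√7185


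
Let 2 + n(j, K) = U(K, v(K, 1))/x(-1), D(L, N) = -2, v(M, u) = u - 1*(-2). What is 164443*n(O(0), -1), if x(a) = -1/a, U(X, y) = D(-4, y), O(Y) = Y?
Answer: -657772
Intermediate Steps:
v(M, u) = 2 + u (v(M, u) = u + 2 = 2 + u)
U(X, y) = -2
n(j, K) = -4 (n(j, K) = -2 - 2/((-1/(-1))) = -2 - 2/((-1*(-1))) = -2 - 2/1 = -2 - 2*1 = -2 - 2 = -4)
164443*n(O(0), -1) = 164443*(-4) = -657772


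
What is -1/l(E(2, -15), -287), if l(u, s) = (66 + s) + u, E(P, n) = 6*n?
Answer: 1/311 ≈ 0.0032154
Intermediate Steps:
l(u, s) = 66 + s + u
-1/l(E(2, -15), -287) = -1/(66 - 287 + 6*(-15)) = -1/(66 - 287 - 90) = -1/(-311) = -1*(-1/311) = 1/311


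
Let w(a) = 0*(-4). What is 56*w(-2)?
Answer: 0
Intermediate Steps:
w(a) = 0
56*w(-2) = 56*0 = 0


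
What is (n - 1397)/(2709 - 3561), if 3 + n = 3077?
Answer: -559/284 ≈ -1.9683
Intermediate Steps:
n = 3074 (n = -3 + 3077 = 3074)
(n - 1397)/(2709 - 3561) = (3074 - 1397)/(2709 - 3561) = 1677/(-852) = 1677*(-1/852) = -559/284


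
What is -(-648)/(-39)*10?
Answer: -2160/13 ≈ -166.15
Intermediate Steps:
-(-648)/(-39)*10 = -(-648)*(-1)/39*10 = -27*8/13*10 = -216/13*10 = -2160/13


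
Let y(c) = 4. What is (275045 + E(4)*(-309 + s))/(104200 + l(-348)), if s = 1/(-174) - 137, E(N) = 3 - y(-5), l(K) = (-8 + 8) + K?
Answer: 47935435/18070248 ≈ 2.6527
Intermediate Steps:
l(K) = K (l(K) = 0 + K = K)
E(N) = -1 (E(N) = 3 - 1*4 = 3 - 4 = -1)
s = -23839/174 (s = -1/174 - 137 = -23839/174 ≈ -137.01)
(275045 + E(4)*(-309 + s))/(104200 + l(-348)) = (275045 - (-309 - 23839/174))/(104200 - 348) = (275045 - 1*(-77605/174))/103852 = (275045 + 77605/174)*(1/103852) = (47935435/174)*(1/103852) = 47935435/18070248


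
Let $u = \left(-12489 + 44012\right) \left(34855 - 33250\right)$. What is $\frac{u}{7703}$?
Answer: $\frac{50594415}{7703} \approx 6568.1$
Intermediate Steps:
$u = 50594415$ ($u = 31523 \cdot 1605 = 50594415$)
$\frac{u}{7703} = \frac{50594415}{7703}$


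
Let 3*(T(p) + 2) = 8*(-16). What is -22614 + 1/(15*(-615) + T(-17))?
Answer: -628872729/27809 ≈ -22614.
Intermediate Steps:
T(p) = -134/3 (T(p) = -2 + (8*(-16))/3 = -2 + (1/3)*(-128) = -2 - 128/3 = -134/3)
-22614 + 1/(15*(-615) + T(-17)) = -22614 + 1/(15*(-615) - 134/3) = -22614 + 1/(-9225 - 134/3) = -22614 + 1/(-27809/3) = -22614 - 3/27809 = -628872729/27809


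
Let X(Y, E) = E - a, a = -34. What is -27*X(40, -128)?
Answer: 2538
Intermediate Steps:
X(Y, E) = 34 + E (X(Y, E) = E - 1*(-34) = E + 34 = 34 + E)
-27*X(40, -128) = -27*(34 - 128) = -27*(-94) = 2538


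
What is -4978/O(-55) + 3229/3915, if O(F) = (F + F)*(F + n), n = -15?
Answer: 537443/3014550 ≈ 0.17828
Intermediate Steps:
O(F) = 2*F*(-15 + F) (O(F) = (F + F)*(F - 15) = (2*F)*(-15 + F) = 2*F*(-15 + F))
-4978/O(-55) + 3229/3915 = -4978*(-1/(110*(-15 - 55))) + 3229/3915 = -4978/(2*(-55)*(-70)) + 3229*(1/3915) = -4978/7700 + 3229/3915 = -4978*1/7700 + 3229/3915 = -2489/3850 + 3229/3915 = 537443/3014550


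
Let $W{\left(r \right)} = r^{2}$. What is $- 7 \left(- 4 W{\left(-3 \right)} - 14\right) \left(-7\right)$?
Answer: $-2450$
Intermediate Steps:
$- 7 \left(- 4 W{\left(-3 \right)} - 14\right) \left(-7\right) = - 7 \left(- 4 \left(-3\right)^{2} - 14\right) \left(-7\right) = - 7 \left(\left(-4\right) 9 - 14\right) \left(-7\right) = - 7 \left(-36 - 14\right) \left(-7\right) = - 7 \left(\left(-50\right) \left(-7\right)\right) = \left(-7\right) 350 = -2450$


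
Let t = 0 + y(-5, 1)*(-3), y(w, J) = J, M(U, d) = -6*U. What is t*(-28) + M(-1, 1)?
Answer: 90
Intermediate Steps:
t = -3 (t = 0 + 1*(-3) = 0 - 3 = -3)
t*(-28) + M(-1, 1) = -3*(-28) - 6*(-1) = 84 + 6 = 90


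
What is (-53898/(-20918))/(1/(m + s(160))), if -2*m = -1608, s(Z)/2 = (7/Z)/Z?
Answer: 277337737443/133875200 ≈ 2071.6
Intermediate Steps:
s(Z) = 14/Z² (s(Z) = 2*((7/Z)/Z) = 2*(7/Z²) = 14/Z²)
m = 804 (m = -½*(-1608) = 804)
(-53898/(-20918))/(1/(m + s(160))) = (-53898/(-20918))/(1/(804 + 14/160²)) = (-53898*(-1/20918))/(1/(804 + 14*(1/25600))) = 26949/(10459*(1/(804 + 7/12800))) = 26949/(10459*(1/(10291207/12800))) = 26949/(10459*(12800/10291207)) = (26949/10459)*(10291207/12800) = 277337737443/133875200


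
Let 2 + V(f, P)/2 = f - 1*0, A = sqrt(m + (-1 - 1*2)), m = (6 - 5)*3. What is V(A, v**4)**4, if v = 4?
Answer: 256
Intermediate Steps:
m = 3 (m = 1*3 = 3)
A = 0 (A = sqrt(3 + (-1 - 1*2)) = sqrt(3 + (-1 - 2)) = sqrt(3 - 3) = sqrt(0) = 0)
V(f, P) = -4 + 2*f (V(f, P) = -4 + 2*(f - 1*0) = -4 + 2*(f + 0) = -4 + 2*f)
V(A, v**4)**4 = (-4 + 2*0)**4 = (-4 + 0)**4 = (-4)**4 = 256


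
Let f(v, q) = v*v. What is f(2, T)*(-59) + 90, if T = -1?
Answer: -146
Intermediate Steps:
f(v, q) = v²
f(2, T)*(-59) + 90 = 2²*(-59) + 90 = 4*(-59) + 90 = -236 + 90 = -146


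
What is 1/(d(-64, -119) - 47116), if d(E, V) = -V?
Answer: -1/46997 ≈ -2.1278e-5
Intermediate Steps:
1/(d(-64, -119) - 47116) = 1/(-1*(-119) - 47116) = 1/(119 - 47116) = 1/(-46997) = -1/46997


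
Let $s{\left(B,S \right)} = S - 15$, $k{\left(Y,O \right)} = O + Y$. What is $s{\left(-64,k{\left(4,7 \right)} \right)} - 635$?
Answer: $-639$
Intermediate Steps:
$s{\left(B,S \right)} = -15 + S$ ($s{\left(B,S \right)} = S - 15 = -15 + S$)
$s{\left(-64,k{\left(4,7 \right)} \right)} - 635 = \left(-15 + \left(7 + 4\right)\right) - 635 = \left(-15 + 11\right) - 635 = -4 - 635 = -639$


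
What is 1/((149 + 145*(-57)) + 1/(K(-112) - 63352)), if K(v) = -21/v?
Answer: -1013629/8226612980 ≈ -0.00012321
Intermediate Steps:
1/((149 + 145*(-57)) + 1/(K(-112) - 63352)) = 1/((149 + 145*(-57)) + 1/(-21/(-112) - 63352)) = 1/((149 - 8265) + 1/(-21*(-1/112) - 63352)) = 1/(-8116 + 1/(3/16 - 63352)) = 1/(-8116 + 1/(-1013629/16)) = 1/(-8116 - 16/1013629) = 1/(-8226612980/1013629) = -1013629/8226612980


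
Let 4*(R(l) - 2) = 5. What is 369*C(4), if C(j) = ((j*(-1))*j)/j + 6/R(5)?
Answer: -10332/13 ≈ -794.77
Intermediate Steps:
R(l) = 13/4 (R(l) = 2 + (¼)*5 = 2 + 5/4 = 13/4)
C(j) = 24/13 - j (C(j) = ((j*(-1))*j)/j + 6/(13/4) = ((-j)*j)/j + 6*(4/13) = (-j²)/j + 24/13 = -j + 24/13 = 24/13 - j)
369*C(4) = 369*(24/13 - 1*4) = 369*(24/13 - 4) = 369*(-28/13) = -10332/13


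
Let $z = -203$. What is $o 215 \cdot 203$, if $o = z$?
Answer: $-8859935$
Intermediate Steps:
$o = -203$
$o 215 \cdot 203 = \left(-203\right) 215 \cdot 203 = \left(-43645\right) 203 = -8859935$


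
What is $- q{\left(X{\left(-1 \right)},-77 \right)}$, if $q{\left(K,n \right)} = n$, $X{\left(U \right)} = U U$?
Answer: $77$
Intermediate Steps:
$X{\left(U \right)} = U^{2}$
$- q{\left(X{\left(-1 \right)},-77 \right)} = \left(-1\right) \left(-77\right) = 77$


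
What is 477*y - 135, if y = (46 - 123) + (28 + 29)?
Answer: -9675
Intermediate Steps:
y = -20 (y = -77 + 57 = -20)
477*y - 135 = 477*(-20) - 135 = -9540 - 135 = -9675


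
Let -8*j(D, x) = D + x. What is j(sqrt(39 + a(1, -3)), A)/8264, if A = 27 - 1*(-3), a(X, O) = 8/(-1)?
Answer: -15/33056 - sqrt(31)/66112 ≈ -0.00053799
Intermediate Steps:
a(X, O) = -8 (a(X, O) = 8*(-1) = -8)
A = 30 (A = 27 + 3 = 30)
j(D, x) = -D/8 - x/8 (j(D, x) = -(D + x)/8 = -D/8 - x/8)
j(sqrt(39 + a(1, -3)), A)/8264 = (-sqrt(39 - 8)/8 - 1/8*30)/8264 = (-sqrt(31)/8 - 15/4)*(1/8264) = (-15/4 - sqrt(31)/8)*(1/8264) = -15/33056 - sqrt(31)/66112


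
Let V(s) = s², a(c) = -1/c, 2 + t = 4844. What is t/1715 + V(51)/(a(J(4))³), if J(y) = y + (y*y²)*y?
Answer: -78401526835158/1715 ≈ -4.5715e+10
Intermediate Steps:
t = 4842 (t = -2 + 4844 = 4842)
J(y) = y + y⁴ (J(y) = y + y³*y = y + y⁴)
t/1715 + V(51)/(a(J(4))³) = 4842/1715 + 51²/((-1/(4 + 4⁴))³) = 4842*(1/1715) + 2601/((-1/(4 + 256))³) = 4842/1715 + 2601/((-1/260)³) = 4842/1715 + 2601/(-1/17576000) = 4842/1715 + 2601*(-17576000) = 4842/1715 - 45715176000 = -78401526835158/1715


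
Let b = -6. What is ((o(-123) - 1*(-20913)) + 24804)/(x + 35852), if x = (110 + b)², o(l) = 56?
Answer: 45773/46668 ≈ 0.98082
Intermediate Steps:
x = 10816 (x = (110 - 6)² = 104² = 10816)
((o(-123) - 1*(-20913)) + 24804)/(x + 35852) = ((56 - 1*(-20913)) + 24804)/(10816 + 35852) = ((56 + 20913) + 24804)/46668 = (20969 + 24804)*(1/46668) = 45773*(1/46668) = 45773/46668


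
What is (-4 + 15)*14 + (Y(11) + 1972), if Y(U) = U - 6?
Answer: 2131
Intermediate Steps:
Y(U) = -6 + U
(-4 + 15)*14 + (Y(11) + 1972) = (-4 + 15)*14 + ((-6 + 11) + 1972) = 11*14 + (5 + 1972) = 154 + 1977 = 2131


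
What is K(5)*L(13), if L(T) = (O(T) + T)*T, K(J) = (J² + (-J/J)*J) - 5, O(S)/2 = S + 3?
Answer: 8775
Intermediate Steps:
O(S) = 6 + 2*S (O(S) = 2*(S + 3) = 2*(3 + S) = 6 + 2*S)
K(J) = -5 + J² - J (K(J) = (J² + (-1*1)*J) - 5 = (J² - J) - 5 = -5 + J² - J)
L(T) = T*(6 + 3*T) (L(T) = ((6 + 2*T) + T)*T = (6 + 3*T)*T = T*(6 + 3*T))
K(5)*L(13) = (-5 + 5² - 1*5)*(3*13*(2 + 13)) = (-5 + 25 - 5)*(3*13*15) = 15*585 = 8775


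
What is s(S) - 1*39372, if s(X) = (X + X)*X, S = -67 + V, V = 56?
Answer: -39130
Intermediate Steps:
S = -11 (S = -67 + 56 = -11)
s(X) = 2*X² (s(X) = (2*X)*X = 2*X²)
s(S) - 1*39372 = 2*(-11)² - 1*39372 = 2*121 - 39372 = 242 - 39372 = -39130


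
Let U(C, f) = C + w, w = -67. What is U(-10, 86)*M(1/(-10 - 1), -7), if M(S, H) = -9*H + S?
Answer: -4844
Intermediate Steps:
U(C, f) = -67 + C (U(C, f) = C - 67 = -67 + C)
M(S, H) = S - 9*H
U(-10, 86)*M(1/(-10 - 1), -7) = (-67 - 10)*(1/(-10 - 1) - 9*(-7)) = -77*(1/(-11) + 63) = -77*(-1/11 + 63) = -77*692/11 = -4844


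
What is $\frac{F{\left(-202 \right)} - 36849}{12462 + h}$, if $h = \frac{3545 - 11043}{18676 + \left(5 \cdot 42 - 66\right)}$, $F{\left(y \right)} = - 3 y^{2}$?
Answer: $- \frac{1498646010}{117263671} \approx -12.78$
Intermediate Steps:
$h = - \frac{3749}{9410}$ ($h = - \frac{7498}{18676 + \left(210 - 66\right)} = - \frac{7498}{18676 + 144} = - \frac{7498}{18820} = \left(-7498\right) \frac{1}{18820} = - \frac{3749}{9410} \approx -0.39841$)
$\frac{F{\left(-202 \right)} - 36849}{12462 + h} = \frac{- 3 \left(-202\right)^{2} - 36849}{12462 - \frac{3749}{9410}} = \frac{\left(-3\right) 40804 - 36849}{\frac{117263671}{9410}} = \left(-122412 - 36849\right) \frac{9410}{117263671} = \left(-159261\right) \frac{9410}{117263671} = - \frac{1498646010}{117263671}$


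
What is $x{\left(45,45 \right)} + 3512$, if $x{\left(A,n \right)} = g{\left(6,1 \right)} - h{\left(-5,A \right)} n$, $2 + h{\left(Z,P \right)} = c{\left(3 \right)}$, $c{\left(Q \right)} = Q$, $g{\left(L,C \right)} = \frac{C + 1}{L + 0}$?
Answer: $\frac{10402}{3} \approx 3467.3$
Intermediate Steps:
$g{\left(L,C \right)} = \frac{1 + C}{L}$
$h{\left(Z,P \right)} = 1$ ($h{\left(Z,P \right)} = -2 + 3 = 1$)
$x{\left(A,n \right)} = \frac{1}{3} - n$ ($x{\left(A,n \right)} = \frac{1 + 1}{6} - 1 n = \frac{1}{6} \cdot 2 - n = \frac{1}{3} - n$)
$x{\left(45,45 \right)} + 3512 = \left(\frac{1}{3} - 45\right) + 3512 = - \frac{134}{3} + 3512 = \frac{10402}{3}$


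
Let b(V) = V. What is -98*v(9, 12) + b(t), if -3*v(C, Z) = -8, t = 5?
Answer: -769/3 ≈ -256.33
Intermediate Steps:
v(C, Z) = 8/3 (v(C, Z) = -1/3*(-8) = 8/3)
-98*v(9, 12) + b(t) = -98*8/3 + 5 = -784/3 + 5 = -769/3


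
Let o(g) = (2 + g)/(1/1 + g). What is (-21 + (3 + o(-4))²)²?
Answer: 4624/81 ≈ 57.086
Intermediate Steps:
o(g) = (2 + g)/(1 + g)
(-21 + (3 + o(-4))²)² = (-21 + (3 + (2 - 4)/(1 - 4))²)² = (-21 + (3 - 2/(-3))²)² = (-21 + (3 - ⅓*(-2))²)² = (-21 + (3 + ⅔)²)² = (-21 + (11/3)²)² = (-21 + 121/9)² = (-68/9)² = 4624/81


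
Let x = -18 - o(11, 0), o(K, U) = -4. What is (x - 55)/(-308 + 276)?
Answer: 69/32 ≈ 2.1563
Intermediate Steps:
x = -14 (x = -18 - 1*(-4) = -18 + 4 = -14)
(x - 55)/(-308 + 276) = (-14 - 55)/(-308 + 276) = -69/(-32) = -69*(-1/32) = 69/32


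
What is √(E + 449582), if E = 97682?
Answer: 8*√8551 ≈ 739.77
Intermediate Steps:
√(E + 449582) = √(97682 + 449582) = √547264 = 8*√8551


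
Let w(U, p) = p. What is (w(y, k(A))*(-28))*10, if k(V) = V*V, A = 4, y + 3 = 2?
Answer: -4480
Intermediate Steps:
y = -1 (y = -3 + 2 = -1)
k(V) = V**2
(w(y, k(A))*(-28))*10 = (4**2*(-28))*10 = (16*(-28))*10 = -448*10 = -4480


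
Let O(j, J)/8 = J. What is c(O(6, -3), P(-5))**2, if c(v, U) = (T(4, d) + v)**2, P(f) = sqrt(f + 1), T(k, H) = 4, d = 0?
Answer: 160000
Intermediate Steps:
P(f) = sqrt(1 + f)
O(j, J) = 8*J
c(v, U) = (4 + v)**2
c(O(6, -3), P(-5))**2 = ((4 + 8*(-3))**2)**2 = ((4 - 24)**2)**2 = ((-20)**2)**2 = 400**2 = 160000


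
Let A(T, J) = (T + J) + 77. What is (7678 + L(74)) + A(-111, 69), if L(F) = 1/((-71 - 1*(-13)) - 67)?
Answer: 964124/125 ≈ 7713.0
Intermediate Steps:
A(T, J) = 77 + J + T (A(T, J) = (J + T) + 77 = 77 + J + T)
L(F) = -1/125 (L(F) = 1/((-71 + 13) - 67) = 1/(-58 - 67) = 1/(-125) = -1/125)
(7678 + L(74)) + A(-111, 69) = (7678 - 1/125) + (77 + 69 - 111) = 959749/125 + 35 = 964124/125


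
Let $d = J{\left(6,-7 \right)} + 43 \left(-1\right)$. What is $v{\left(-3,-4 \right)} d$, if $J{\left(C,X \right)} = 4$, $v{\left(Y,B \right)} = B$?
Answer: $156$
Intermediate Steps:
$d = -39$ ($d = 4 + 43 \left(-1\right) = 4 - 43 = -39$)
$v{\left(-3,-4 \right)} d = \left(-4\right) \left(-39\right) = 156$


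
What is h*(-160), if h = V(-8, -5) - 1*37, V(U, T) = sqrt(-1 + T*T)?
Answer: 5920 - 320*sqrt(6) ≈ 5136.2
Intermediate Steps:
V(U, T) = sqrt(-1 + T**2)
h = -37 + 2*sqrt(6) (h = sqrt(-1 + (-5)**2) - 1*37 = sqrt(-1 + 25) - 37 = sqrt(24) - 37 = 2*sqrt(6) - 37 = -37 + 2*sqrt(6) ≈ -32.101)
h*(-160) = (-37 + 2*sqrt(6))*(-160) = 5920 - 320*sqrt(6)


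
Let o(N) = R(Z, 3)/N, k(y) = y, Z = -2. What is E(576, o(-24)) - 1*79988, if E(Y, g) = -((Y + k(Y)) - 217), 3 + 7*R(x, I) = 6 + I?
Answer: -80923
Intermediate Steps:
R(x, I) = 3/7 + I/7 (R(x, I) = -3/7 + (6 + I)/7 = -3/7 + (6/7 + I/7) = 3/7 + I/7)
o(N) = 6/(7*N) (o(N) = (3/7 + (1/7)*3)/N = (3/7 + 3/7)/N = 6/(7*N))
E(Y, g) = 217 - 2*Y (E(Y, g) = -((Y + Y) - 217) = -(2*Y - 217) = -(-217 + 2*Y) = 217 - 2*Y)
E(576, o(-24)) - 1*79988 = (217 - 2*576) - 1*79988 = (217 - 1152) - 79988 = -935 - 79988 = -80923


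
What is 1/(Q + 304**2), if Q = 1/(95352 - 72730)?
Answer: 22622/2090634753 ≈ 1.0821e-5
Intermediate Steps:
Q = 1/22622 ≈ 4.4205e-5
1/(Q + 304**2) = 1/(1/22622 + 304**2) = 1/(1/22622 + 92416) = 1/(2090634753/22622) = 22622/2090634753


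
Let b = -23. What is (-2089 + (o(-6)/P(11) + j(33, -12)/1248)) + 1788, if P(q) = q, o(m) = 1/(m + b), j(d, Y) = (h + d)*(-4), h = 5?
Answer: -14985181/49764 ≈ -301.13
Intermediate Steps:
j(d, Y) = -20 - 4*d (j(d, Y) = (5 + d)*(-4) = -20 - 4*d)
o(m) = 1/(-23 + m) (o(m) = 1/(m - 23) = 1/(-23 + m))
(-2089 + (o(-6)/P(11) + j(33, -12)/1248)) + 1788 = (-2089 + (1/(-23 - 6*11) + (-20 - 4*33)/1248)) + 1788 = (-2089 + ((1/11)/(-29) + (-20 - 132)*(1/1248))) + 1788 = (-2089 + (-1/29*1/11 - 152*1/1248)) + 1788 = (-2089 + (-1/319 - 19/156)) + 1788 = (-2089 - 6217/49764) + 1788 = -103963213/49764 + 1788 = -14985181/49764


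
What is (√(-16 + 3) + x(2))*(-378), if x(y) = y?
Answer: -756 - 378*I*√13 ≈ -756.0 - 1362.9*I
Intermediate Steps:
(√(-16 + 3) + x(2))*(-378) = (√(-16 + 3) + 2)*(-378) = (√(-13) + 2)*(-378) = (I*√13 + 2)*(-378) = (2 + I*√13)*(-378) = -756 - 378*I*√13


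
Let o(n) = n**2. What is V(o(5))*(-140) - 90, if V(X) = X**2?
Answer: -87590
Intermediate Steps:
V(o(5))*(-140) - 90 = (5**2)**2*(-140) - 90 = 25**2*(-140) - 90 = 625*(-140) - 90 = -87500 - 90 = -87590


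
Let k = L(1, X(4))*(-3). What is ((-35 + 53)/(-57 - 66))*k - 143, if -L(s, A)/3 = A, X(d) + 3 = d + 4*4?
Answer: -6781/41 ≈ -165.39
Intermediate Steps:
X(d) = 13 + d (X(d) = -3 + (d + 4*4) = -3 + (d + 16) = -3 + (16 + d) = 13 + d)
L(s, A) = -3*A
k = 153 (k = -3*(13 + 4)*(-3) = -3*17*(-3) = -51*(-3) = 153)
((-35 + 53)/(-57 - 66))*k - 143 = ((-35 + 53)/(-57 - 66))*153 - 143 = (18/(-123))*153 - 143 = (18*(-1/123))*153 - 143 = -6/41*153 - 143 = -918/41 - 143 = -6781/41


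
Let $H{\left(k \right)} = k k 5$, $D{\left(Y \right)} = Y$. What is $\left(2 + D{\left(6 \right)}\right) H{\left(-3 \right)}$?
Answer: $360$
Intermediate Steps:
$H{\left(k \right)} = 5 k^{2}$ ($H{\left(k \right)} = k^{2} \cdot 5 = 5 k^{2}$)
$\left(2 + D{\left(6 \right)}\right) H{\left(-3 \right)} = \left(2 + 6\right) 5 \left(-3\right)^{2} = 8 \cdot 5 \cdot 9 = 8 \cdot 45 = 360$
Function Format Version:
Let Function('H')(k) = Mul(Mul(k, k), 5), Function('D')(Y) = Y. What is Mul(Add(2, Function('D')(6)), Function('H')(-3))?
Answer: 360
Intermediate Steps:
Function('H')(k) = Mul(5, Pow(k, 2)) (Function('H')(k) = Mul(Pow(k, 2), 5) = Mul(5, Pow(k, 2)))
Mul(Add(2, Function('D')(6)), Function('H')(-3)) = Mul(Add(2, 6), Mul(5, Pow(-3, 2))) = Mul(8, Mul(5, 9)) = Mul(8, 45) = 360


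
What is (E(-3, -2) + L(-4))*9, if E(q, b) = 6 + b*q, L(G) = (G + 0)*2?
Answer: 36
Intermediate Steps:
L(G) = 2*G (L(G) = G*2 = 2*G)
(E(-3, -2) + L(-4))*9 = ((6 - 2*(-3)) + 2*(-4))*9 = ((6 + 6) - 8)*9 = (12 - 8)*9 = 4*9 = 36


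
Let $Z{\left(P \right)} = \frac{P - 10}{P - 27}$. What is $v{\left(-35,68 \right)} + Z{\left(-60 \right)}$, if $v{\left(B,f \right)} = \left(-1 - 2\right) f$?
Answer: $- \frac{17678}{87} \approx -203.2$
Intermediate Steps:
$v{\left(B,f \right)} = - 3 f$
$Z{\left(P \right)} = \frac{-10 + P}{-27 + P}$
$v{\left(-35,68 \right)} + Z{\left(-60 \right)} = \left(-3\right) 68 + \frac{-10 - 60}{-27 - 60} = -204 + \frac{1}{-87} \left(-70\right) = -204 - - \frac{70}{87} = -204 + \frac{70}{87} = - \frac{17678}{87}$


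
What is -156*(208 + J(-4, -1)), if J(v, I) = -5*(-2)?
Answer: -34008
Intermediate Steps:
J(v, I) = 10
-156*(208 + J(-4, -1)) = -156*(208 + 10) = -156*218 = -34008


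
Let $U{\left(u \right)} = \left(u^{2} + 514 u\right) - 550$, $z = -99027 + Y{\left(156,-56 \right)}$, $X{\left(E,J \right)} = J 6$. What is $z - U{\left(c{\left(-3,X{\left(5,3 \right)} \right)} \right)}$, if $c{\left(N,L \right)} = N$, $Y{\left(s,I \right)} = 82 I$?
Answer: $-101536$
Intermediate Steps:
$X{\left(E,J \right)} = 6 J$
$z = -103619$ ($z = -99027 + 82 \left(-56\right) = -99027 - 4592 = -103619$)
$U{\left(u \right)} = -550 + u^{2} + 514 u$
$z - U{\left(c{\left(-3,X{\left(5,3 \right)} \right)} \right)} = -103619 - \left(-550 + \left(-3\right)^{2} + 514 \left(-3\right)\right) = -103619 - \left(-550 + 9 - 1542\right) = -103619 - -2083 = -103619 + 2083 = -101536$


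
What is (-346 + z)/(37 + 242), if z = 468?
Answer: 122/279 ≈ 0.43728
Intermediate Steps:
(-346 + z)/(37 + 242) = (-346 + 468)/(37 + 242) = 122/279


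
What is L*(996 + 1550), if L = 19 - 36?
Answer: -43282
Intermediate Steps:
L = -17
L*(996 + 1550) = -17*(996 + 1550) = -17*2546 = -43282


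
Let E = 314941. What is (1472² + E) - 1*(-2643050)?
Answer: 5124775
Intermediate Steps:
(1472² + E) - 1*(-2643050) = (1472² + 314941) - 1*(-2643050) = (2166784 + 314941) + 2643050 = 2481725 + 2643050 = 5124775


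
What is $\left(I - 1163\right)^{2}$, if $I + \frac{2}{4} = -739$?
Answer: $\frac{14478025}{4} \approx 3.6195 \cdot 10^{6}$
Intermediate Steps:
$I = - \frac{1479}{2}$ ($I = - \frac{1}{2} - 739 = - \frac{1479}{2} \approx -739.5$)
$\left(I - 1163\right)^{2} = \left(- \frac{1479}{2} - 1163\right)^{2} = \left(- \frac{3805}{2}\right)^{2} = \frac{14478025}{4}$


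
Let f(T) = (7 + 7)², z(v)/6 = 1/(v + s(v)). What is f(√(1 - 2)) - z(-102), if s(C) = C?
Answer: 6665/34 ≈ 196.03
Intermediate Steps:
z(v) = 3/v (z(v) = 6/(v + v) = 6/((2*v)) = 6*(1/(2*v)) = 3/v)
f(T) = 196 (f(T) = 14² = 196)
f(√(1 - 2)) - z(-102) = 196 - 3/(-102) = 196 - 3*(-1)/102 = 196 - 1*(-1/34) = 196 + 1/34 = 6665/34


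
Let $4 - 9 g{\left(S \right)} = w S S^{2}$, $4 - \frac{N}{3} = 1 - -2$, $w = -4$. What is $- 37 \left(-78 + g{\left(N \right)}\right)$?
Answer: $\frac{21830}{9} \approx 2425.6$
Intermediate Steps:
$N = 3$ ($N = 12 - 3 \left(1 - -2\right) = 12 - 3 \left(1 + 2\right) = 12 - 9 = 3$)
$g{\left(S \right)} = \frac{4}{9} + \frac{4 S^{3}}{9}$ ($g{\left(S \right)} = \frac{4}{9} - \frac{- 4 S S^{2}}{9} = \frac{4}{9} - \frac{\left(-4\right) S^{3}}{9} = \frac{4}{9} + \frac{4 S^{3}}{9}$)
$- 37 \left(-78 + g{\left(N \right)}\right) = - 37 \left(-78 + \left(\frac{4}{9} + \frac{4 \cdot 3^{3}}{9}\right)\right) = - 37 \left(-78 + \left(\frac{4}{9} + \frac{4}{9} \cdot 27\right)\right) = - 37 \left(-78 + \left(\frac{4}{9} + 12\right)\right) = - 37 \left(-78 + \frac{112}{9}\right) = \left(-37\right) \left(- \frac{590}{9}\right) = \frac{21830}{9}$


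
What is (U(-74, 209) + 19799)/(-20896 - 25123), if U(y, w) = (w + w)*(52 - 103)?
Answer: 1519/46019 ≈ 0.033008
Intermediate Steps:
U(y, w) = -102*w (U(y, w) = (2*w)*(-51) = -102*w)
(U(-74, 209) + 19799)/(-20896 - 25123) = (-102*209 + 19799)/(-20896 - 25123) = (-21318 + 19799)/(-46019) = -1519*(-1/46019) = 1519/46019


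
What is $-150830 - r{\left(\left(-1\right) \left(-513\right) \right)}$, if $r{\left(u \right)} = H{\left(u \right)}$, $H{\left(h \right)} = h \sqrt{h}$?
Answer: $-150830 - 1539 \sqrt{57} \approx -1.6245 \cdot 10^{5}$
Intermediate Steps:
$H{\left(h \right)} = h^{\frac{3}{2}}$
$r{\left(u \right)} = u^{\frac{3}{2}}$
$-150830 - r{\left(\left(-1\right) \left(-513\right) \right)} = -150830 - \left(\left(-1\right) \left(-513\right)\right)^{\frac{3}{2}} = -150830 - 513^{\frac{3}{2}} = -150830 - 1539 \sqrt{57}$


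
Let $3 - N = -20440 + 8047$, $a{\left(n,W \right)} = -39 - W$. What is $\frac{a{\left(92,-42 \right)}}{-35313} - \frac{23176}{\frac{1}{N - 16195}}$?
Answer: $\frac{1036385040103}{11771} \approx 8.8046 \cdot 10^{7}$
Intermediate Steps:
$N = 12396$ ($N = 3 - \left(-20440 + 8047\right) = 3 - -12393 = 3 + 12393 = 12396$)
$\frac{a{\left(92,-42 \right)}}{-35313} - \frac{23176}{\frac{1}{N - 16195}} = \frac{-39 - -42}{-35313} - \frac{23176}{\frac{1}{12396 - 16195}} = \left(-39 + 42\right) \left(- \frac{1}{35313}\right) - \frac{23176}{\frac{1}{-3799}} = 3 \left(- \frac{1}{35313}\right) - \frac{23176}{- \frac{1}{3799}} = - \frac{1}{11771} - -88045624 = - \frac{1}{11771} + 88045624 = \frac{1036385040103}{11771}$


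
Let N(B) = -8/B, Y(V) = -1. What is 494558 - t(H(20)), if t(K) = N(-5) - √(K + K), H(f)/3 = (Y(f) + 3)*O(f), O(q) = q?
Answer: 2472782/5 + 4*√15 ≈ 4.9457e+5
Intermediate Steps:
H(f) = 6*f (H(f) = 3*((-1 + 3)*f) = 3*(2*f) = 6*f)
t(K) = 8/5 - √2*√K (t(K) = -8/(-5) - √(K + K) = -8*(-⅕) - √(2*K) = 8/5 - √2*√K)
494558 - t(H(20)) = 494558 - (8/5 - √2*√(6*20)) = 494558 - (8/5 - √2*√120) = 494558 - (8/5 - √2*2*√30) = 494558 - (8/5 - 4*√15) = 494558 + (-8/5 + 4*√15) = 2472782/5 + 4*√15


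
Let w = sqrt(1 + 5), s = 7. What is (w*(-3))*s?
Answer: -21*sqrt(6) ≈ -51.439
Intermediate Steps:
w = sqrt(6) ≈ 2.4495
(w*(-3))*s = (sqrt(6)*(-3))*7 = -3*sqrt(6)*7 = -21*sqrt(6)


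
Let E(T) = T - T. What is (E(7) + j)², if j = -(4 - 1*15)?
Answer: 121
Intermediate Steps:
E(T) = 0
j = 11 (j = -(4 - 15) = -1*(-11) = 11)
(E(7) + j)² = (0 + 11)² = 11² = 121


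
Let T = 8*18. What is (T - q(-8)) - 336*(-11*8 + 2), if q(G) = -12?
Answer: 29052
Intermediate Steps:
T = 144
(T - q(-8)) - 336*(-11*8 + 2) = (144 - 1*(-12)) - 336*(-11*8 + 2) = (144 + 12) - 336*(-88 + 2) = 156 - 336*(-86) = 156 + 28896 = 29052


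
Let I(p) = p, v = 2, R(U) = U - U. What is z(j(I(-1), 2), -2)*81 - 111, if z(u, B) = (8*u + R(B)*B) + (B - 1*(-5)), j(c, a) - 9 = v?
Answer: 7260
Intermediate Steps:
R(U) = 0
j(c, a) = 11 (j(c, a) = 9 + 2 = 11)
z(u, B) = 5 + B + 8*u (z(u, B) = (8*u + 0*B) + (B - 1*(-5)) = (8*u + 0) + (B + 5) = 8*u + (5 + B) = 5 + B + 8*u)
z(j(I(-1), 2), -2)*81 - 111 = (5 - 2 + 8*11)*81 - 111 = (5 - 2 + 88)*81 - 111 = 91*81 - 111 = 7371 - 111 = 7260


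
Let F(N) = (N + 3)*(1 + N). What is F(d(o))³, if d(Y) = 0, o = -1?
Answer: 27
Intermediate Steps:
F(N) = (1 + N)*(3 + N) (F(N) = (3 + N)*(1 + N) = (1 + N)*(3 + N))
F(d(o))³ = (3 + 0² + 4*0)³ = (3 + 0 + 0)³ = 3³ = 27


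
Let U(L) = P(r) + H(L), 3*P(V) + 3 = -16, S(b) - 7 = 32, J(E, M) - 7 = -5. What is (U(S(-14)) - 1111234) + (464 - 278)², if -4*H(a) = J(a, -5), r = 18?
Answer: -6459869/6 ≈ -1.0766e+6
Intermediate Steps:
J(E, M) = 2 (J(E, M) = 7 - 5 = 2)
S(b) = 39 (S(b) = 7 + 32 = 39)
H(a) = -½ (H(a) = -¼*2 = -½)
P(V) = -19/3 (P(V) = -1 + (⅓)*(-16) = -1 - 16/3 = -19/3)
U(L) = -41/6 (U(L) = -19/3 - ½ = -41/6)
(U(S(-14)) - 1111234) + (464 - 278)² = (-41/6 - 1111234) + (464 - 278)² = -6667445/6 + 186² = -6667445/6 + 34596 = -6459869/6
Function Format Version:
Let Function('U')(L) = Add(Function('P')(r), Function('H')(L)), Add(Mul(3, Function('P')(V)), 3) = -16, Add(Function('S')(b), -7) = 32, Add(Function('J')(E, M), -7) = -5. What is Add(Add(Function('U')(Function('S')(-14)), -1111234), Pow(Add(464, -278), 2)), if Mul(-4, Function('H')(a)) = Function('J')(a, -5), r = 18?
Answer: Rational(-6459869, 6) ≈ -1.0766e+6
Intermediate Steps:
Function('J')(E, M) = 2 (Function('J')(E, M) = Add(7, -5) = 2)
Function('S')(b) = 39 (Function('S')(b) = Add(7, 32) = 39)
Function('H')(a) = Rational(-1, 2) (Function('H')(a) = Mul(Rational(-1, 4), 2) = Rational(-1, 2))
Function('P')(V) = Rational(-19, 3) (Function('P')(V) = Add(-1, Mul(Rational(1, 3), -16)) = Add(-1, Rational(-16, 3)) = Rational(-19, 3))
Function('U')(L) = Rational(-41, 6) (Function('U')(L) = Add(Rational(-19, 3), Rational(-1, 2)) = Rational(-41, 6))
Add(Add(Function('U')(Function('S')(-14)), -1111234), Pow(Add(464, -278), 2)) = Add(Add(Rational(-41, 6), -1111234), Pow(Add(464, -278), 2)) = Add(Rational(-6667445, 6), Pow(186, 2)) = Add(Rational(-6667445, 6), 34596) = Rational(-6459869, 6)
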